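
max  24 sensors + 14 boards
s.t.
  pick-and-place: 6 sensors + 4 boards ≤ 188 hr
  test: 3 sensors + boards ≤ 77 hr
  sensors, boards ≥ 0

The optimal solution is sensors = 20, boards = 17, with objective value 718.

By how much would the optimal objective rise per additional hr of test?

At the optimum: pick-and-place uses 188 of 188 (binding); test uses 77 of 77 (binding).
The binding rows give the dual system: 6·y_pick-and-place + 3·y_test = 24 and 4·y_pick-and-place + 1·y_test = 14.
→ y_pick-and-place = 3 and y_test = 2.
Shadow price of test = 2.

2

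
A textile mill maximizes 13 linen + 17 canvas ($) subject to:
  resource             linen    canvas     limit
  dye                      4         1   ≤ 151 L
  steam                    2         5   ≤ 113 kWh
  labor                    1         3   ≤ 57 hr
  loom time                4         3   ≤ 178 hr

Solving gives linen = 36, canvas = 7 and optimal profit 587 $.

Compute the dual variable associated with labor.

5

Check each constraint at x*: dye 151/151 (tight); steam 107/113 (slack 6); labor 57/57 (tight); loom time 165/178 (slack 13).
Slack constraints have shadow price 0 (complementary slackness).
Dual feasibility on the basic columns requires 4·y_dye + 1·y_labor = 13, 1·y_dye + 3·y_labor = 17.
This yields shadow prices y_dye = 2, y_labor = 5.
Shadow price of labor = 5.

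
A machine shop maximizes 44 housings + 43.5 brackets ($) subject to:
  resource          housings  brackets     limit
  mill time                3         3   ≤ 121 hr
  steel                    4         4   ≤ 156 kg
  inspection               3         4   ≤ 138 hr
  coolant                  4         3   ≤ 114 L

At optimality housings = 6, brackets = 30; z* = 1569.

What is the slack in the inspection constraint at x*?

0

inspection used = 3·6 + 4·30 = 138; slack = 138 − 138 = 0.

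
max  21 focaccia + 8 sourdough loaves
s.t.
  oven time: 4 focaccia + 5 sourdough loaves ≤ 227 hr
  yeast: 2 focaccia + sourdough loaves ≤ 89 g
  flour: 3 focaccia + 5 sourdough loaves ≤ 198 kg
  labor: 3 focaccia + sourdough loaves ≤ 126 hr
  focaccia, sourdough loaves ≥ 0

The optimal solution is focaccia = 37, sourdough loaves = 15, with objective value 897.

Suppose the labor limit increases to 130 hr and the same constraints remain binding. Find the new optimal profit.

At the optimum: oven time uses 223 of 227 (slack = 4); yeast uses 89 of 89 (binding); flour uses 186 of 198 (slack = 12); labor uses 126 of 126 (binding).
Slack constraints have shadow price 0 (complementary slackness).
From A_Bᵀ y = c: 2·y_yeast + 3·y_labor = 21; 1·y_yeast + 1·y_labor = 8.
This yields shadow prices y_yeast = 3, y_labor = 5.
Δz = y_labor·Δb = 5 × (4) = 20, so new z* = 897 + 20 = 917.

917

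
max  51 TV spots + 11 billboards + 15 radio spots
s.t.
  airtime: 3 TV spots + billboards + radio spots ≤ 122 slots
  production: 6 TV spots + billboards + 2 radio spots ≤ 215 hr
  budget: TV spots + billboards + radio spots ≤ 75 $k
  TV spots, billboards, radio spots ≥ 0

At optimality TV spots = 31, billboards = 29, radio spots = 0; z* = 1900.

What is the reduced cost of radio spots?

At the optimum: airtime uses 122 of 122 (binding); production uses 215 of 215 (binding); budget uses 60 of 75 (slack = 15).
Slack constraints have shadow price 0 (complementary slackness).
The binding rows give the dual system: 3·y_airtime + 6·y_production = 51 and 1·y_airtime + 1·y_production = 11.
This yields shadow prices y_airtime = 5, y_production = 6.
Reduced cost of radio spots: c₃ − yᵀa₃ = 15 − (5·1 + 6·2) = 15 − 17 = -2.

-2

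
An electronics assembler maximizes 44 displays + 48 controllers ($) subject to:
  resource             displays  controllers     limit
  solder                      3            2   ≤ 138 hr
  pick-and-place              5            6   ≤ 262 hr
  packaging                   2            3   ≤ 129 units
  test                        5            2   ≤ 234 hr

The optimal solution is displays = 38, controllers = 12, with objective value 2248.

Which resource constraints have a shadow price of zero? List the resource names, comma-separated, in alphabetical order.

packaging, test

solder: 138/138 (binding)
pick-and-place: 262/262 (binding)
packaging: 112/129 (slack 17)
test: 214/234 (slack 20)
By complementary slackness, a constraint with positive slack has shadow price 0 → packaging, test.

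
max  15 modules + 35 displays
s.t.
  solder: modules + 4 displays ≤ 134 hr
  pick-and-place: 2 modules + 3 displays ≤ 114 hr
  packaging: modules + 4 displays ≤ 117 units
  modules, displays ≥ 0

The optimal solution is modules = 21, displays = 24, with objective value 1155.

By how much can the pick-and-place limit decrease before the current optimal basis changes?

26.25

Binding constraints: pick-and-place, packaging. The basis is B = [[2,3],[1,4]] with det 5.
Per unit decrease in pick-and-place, x* moves by d = (-0.8, 0.2).
The basis stays optimal until modules reaches 0; allowable decrease = 26.25 hr.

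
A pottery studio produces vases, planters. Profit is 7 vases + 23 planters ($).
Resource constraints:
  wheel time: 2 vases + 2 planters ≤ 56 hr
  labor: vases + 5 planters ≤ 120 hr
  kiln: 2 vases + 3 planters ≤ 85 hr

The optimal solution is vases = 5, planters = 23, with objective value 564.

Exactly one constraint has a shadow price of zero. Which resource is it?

kiln

wheel time: 56/56 (binding)
labor: 120/120 (binding)
kiln: 79/85 (slack 6)
By complementary slackness, a constraint with positive slack has shadow price 0 → kiln.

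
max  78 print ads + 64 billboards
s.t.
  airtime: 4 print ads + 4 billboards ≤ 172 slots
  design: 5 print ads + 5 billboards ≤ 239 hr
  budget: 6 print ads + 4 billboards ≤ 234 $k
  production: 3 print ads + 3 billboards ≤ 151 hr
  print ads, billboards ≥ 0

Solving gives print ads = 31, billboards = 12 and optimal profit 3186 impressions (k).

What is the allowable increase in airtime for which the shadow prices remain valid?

19.2

Binding constraints: airtime, budget. The basis is B = [[4,4],[6,4]] with det -8.
Per unit increase in airtime, x* moves by d = (-0.5, 0.75).
The basis stays optimal until design becomes binding; allowable increase = 19.2 slots.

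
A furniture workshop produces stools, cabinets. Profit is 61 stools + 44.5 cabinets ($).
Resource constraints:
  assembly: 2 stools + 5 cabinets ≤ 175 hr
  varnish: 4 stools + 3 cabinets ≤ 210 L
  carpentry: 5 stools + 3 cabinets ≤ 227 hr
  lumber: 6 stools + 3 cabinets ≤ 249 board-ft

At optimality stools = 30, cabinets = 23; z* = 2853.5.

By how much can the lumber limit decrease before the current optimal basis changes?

Binding constraints: assembly, lumber. The basis is B = [[2,5],[6,3]] with det -24.
Per unit decrease in lumber, x* moves by d = (-0.2083, 0.0833).
The basis stays optimal until stools reaches 0; allowable decrease = 144 board-ft.

144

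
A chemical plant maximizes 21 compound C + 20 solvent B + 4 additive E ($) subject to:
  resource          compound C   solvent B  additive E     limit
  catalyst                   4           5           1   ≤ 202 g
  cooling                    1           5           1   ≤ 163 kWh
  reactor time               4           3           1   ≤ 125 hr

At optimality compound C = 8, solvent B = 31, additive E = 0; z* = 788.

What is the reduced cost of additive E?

Binding: cooling and reactor time. Non-binding: catalyst (15 unused).
Since catalyst is not tight, its dual is 0.
Dual feasibility on the basic columns requires 1·y_cooling + 4·y_reactor time = 21, 5·y_cooling + 3·y_reactor time = 20.
Solving: y_cooling = 1, y_reactor time = 5.
Reduced cost of additive E: c₃ − yᵀa₃ = 4 − (1·1 + 5·1) = 4 − 6 = -2.

-2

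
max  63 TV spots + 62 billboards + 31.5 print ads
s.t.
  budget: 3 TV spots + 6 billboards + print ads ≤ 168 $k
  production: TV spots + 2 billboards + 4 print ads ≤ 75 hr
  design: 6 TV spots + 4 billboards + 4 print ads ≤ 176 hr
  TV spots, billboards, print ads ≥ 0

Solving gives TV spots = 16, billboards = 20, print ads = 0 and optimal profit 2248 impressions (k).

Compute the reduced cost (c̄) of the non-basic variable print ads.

-5.5

Binding: budget and design. Non-binding: production (19 unused).
Since production is not tight, its dual is 0.
Dual feasibility on the basic columns requires 3·y_budget + 6·y_design = 63, 6·y_budget + 4·y_design = 62.
This yields shadow prices y_budget = 5, y_design = 8.
Reduced cost of print ads: c₃ − yᵀa₃ = 31.5 − (5·1 + 8·4) = 31.5 − 37 = -5.5.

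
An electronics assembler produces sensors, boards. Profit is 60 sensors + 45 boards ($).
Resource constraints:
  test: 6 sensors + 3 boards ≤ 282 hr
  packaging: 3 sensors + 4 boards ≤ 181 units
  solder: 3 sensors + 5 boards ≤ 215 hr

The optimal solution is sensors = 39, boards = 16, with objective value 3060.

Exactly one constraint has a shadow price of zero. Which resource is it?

test: 282/282 (binding)
packaging: 181/181 (binding)
solder: 197/215 (slack 18)
By complementary slackness, a constraint with positive slack has shadow price 0 → solder.

solder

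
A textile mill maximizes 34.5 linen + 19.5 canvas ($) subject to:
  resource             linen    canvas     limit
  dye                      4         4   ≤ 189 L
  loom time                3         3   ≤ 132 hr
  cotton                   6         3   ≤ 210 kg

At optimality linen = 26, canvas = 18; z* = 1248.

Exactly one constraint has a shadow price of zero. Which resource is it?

dye

dye: 176/189 (slack 13)
loom time: 132/132 (binding)
cotton: 210/210 (binding)
By complementary slackness, a constraint with positive slack has shadow price 0 → dye.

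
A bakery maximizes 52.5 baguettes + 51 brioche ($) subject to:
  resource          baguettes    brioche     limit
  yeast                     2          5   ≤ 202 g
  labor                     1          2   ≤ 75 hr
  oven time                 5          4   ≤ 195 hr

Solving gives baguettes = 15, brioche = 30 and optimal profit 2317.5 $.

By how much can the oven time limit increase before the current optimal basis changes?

180

Binding constraints: labor, oven time. The basis is B = [[1,2],[5,4]] with det -6.
Per unit increase in oven time, x* moves by d = (0.3333, -0.1667).
The basis stays optimal until brioche reaches 0; allowable increase = 180 hr.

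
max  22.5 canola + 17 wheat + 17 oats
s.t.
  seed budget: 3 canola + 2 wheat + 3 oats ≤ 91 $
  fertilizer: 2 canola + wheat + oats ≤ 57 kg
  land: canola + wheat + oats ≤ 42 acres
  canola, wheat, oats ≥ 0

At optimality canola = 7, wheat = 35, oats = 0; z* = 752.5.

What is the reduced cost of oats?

-5.5

At the optimum: seed budget uses 91 of 91 (binding); fertilizer uses 49 of 57 (slack = 8); land uses 42 of 42 (binding).
Since fertilizer is not tight, its dual is 0.
From A_Bᵀ y = c: 3·y_seed budget + 1·y_land = 22.5; 2·y_seed budget + 1·y_land = 17.
Solving: y_seed budget = 5.5, y_land = 6.
Reduced cost of oats: c₃ − yᵀa₃ = 17 − (5.5·3 + 6·1) = 17 − 22.5 = -5.5.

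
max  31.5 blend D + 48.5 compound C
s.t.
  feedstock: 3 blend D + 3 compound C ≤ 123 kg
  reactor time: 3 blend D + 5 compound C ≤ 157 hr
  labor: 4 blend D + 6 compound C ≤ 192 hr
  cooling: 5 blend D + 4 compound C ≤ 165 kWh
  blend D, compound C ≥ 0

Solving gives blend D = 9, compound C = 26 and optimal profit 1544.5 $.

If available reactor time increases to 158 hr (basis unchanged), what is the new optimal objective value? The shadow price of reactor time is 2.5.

1547

Δb = 1, so new z* = 1544.5 + (2.5)·(1) = 1544.5 + 2.5 = 1547.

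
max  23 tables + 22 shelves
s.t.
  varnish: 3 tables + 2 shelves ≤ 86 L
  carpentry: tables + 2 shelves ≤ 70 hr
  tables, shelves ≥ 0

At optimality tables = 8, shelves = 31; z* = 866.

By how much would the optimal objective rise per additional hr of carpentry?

5

Check each constraint at x*: varnish 86/86 (tight); carpentry 70/70 (tight).
Dual feasibility on the basic columns requires 3·y_varnish + 1·y_carpentry = 23, 2·y_varnish + 2·y_carpentry = 22.
This yields shadow prices y_varnish = 6, y_carpentry = 5.
Shadow price of carpentry = 5.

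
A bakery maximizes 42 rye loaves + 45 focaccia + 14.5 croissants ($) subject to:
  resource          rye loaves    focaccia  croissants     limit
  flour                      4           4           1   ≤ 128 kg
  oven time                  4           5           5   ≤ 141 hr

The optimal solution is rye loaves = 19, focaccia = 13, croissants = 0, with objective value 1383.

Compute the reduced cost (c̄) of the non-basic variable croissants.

Check each constraint at x*: flour 128/128 (tight); oven time 141/141 (tight).
The binding rows give the dual system: 4·y_flour + 4·y_oven time = 42 and 4·y_flour + 5·y_oven time = 45.
Solving: y_flour = 7.5, y_oven time = 3.
Reduced cost of croissants: c₃ − yᵀa₃ = 14.5 − (7.5·1 + 3·5) = 14.5 − 22.5 = -8.

-8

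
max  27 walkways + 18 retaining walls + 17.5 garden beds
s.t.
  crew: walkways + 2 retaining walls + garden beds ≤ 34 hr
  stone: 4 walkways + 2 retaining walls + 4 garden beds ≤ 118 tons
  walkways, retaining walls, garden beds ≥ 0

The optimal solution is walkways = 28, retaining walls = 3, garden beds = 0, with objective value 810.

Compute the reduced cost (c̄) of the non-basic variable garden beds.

At the optimum: crew uses 34 of 34 (binding); stone uses 118 of 118 (binding).
The binding rows give the dual system: 1·y_crew + 4·y_stone = 27 and 2·y_crew + 2·y_stone = 18.
Solving: y_crew = 3, y_stone = 6.
Reduced cost of garden beds: c₃ − yᵀa₃ = 17.5 − (3·1 + 6·4) = 17.5 − 27 = -9.5.

-9.5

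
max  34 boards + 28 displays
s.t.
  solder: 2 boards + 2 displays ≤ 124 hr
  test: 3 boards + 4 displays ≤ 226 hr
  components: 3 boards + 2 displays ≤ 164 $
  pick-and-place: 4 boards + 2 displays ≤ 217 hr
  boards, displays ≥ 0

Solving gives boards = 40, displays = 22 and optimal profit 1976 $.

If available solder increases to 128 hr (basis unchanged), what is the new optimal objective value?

Check each constraint at x*: solder 124/124 (tight); test 208/226 (slack 18); components 164/164 (tight); pick-and-place 204/217 (slack 13).
By complementary slackness, y = 0 for the non-binding constraints.
Dual feasibility on the basic columns requires 2·y_solder + 3·y_components = 34, 2·y_solder + 2·y_components = 28.
→ y_solder = 8 and y_components = 6.
Δz = y_solder·Δb = 8 × (4) = 32, so new z* = 1976 + 32 = 2008.

2008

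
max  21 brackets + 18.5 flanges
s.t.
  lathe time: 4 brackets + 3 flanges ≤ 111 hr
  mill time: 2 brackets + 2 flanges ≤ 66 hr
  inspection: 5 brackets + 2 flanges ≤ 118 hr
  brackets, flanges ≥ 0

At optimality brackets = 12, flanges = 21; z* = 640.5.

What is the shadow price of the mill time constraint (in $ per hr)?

5.5

At the optimum: lathe time uses 111 of 111 (binding); mill time uses 66 of 66 (binding); inspection uses 102 of 118 (slack = 16).
Since inspection is not tight, its dual is 0.
Dual feasibility on the basic columns requires 4·y_lathe time + 2·y_mill time = 21, 3·y_lathe time + 2·y_mill time = 18.5.
This yields shadow prices y_lathe time = 2.5, y_mill time = 5.5.
Shadow price of mill time = 5.5.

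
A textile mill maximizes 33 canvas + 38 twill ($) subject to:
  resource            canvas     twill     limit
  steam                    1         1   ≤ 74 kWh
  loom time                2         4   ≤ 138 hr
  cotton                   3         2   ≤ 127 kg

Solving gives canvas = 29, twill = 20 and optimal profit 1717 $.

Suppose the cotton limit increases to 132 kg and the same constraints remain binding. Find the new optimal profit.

1752

At the optimum: steam uses 49 of 74 (slack = 25); loom time uses 138 of 138 (binding); cotton uses 127 of 127 (binding).
By complementary slackness, y = 0 for the non-binding constraint.
From A_Bᵀ y = c: 2·y_loom time + 3·y_cotton = 33; 4·y_loom time + 2·y_cotton = 38.
→ y_loom time = 6 and y_cotton = 7.
Δz = y_cotton·Δb = 7 × (5) = 35, so new z* = 1717 + 35 = 1752.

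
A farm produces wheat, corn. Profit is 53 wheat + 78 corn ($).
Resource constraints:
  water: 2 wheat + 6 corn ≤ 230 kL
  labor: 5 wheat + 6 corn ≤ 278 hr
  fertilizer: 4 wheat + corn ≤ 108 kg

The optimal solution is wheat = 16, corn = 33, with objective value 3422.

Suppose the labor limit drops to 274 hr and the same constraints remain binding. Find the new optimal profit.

At the optimum: water uses 230 of 230 (binding); labor uses 278 of 278 (binding); fertilizer uses 97 of 108 (slack = 11).
Since fertilizer is not tight, its dual is 0.
The binding rows give the dual system: 2·y_water + 5·y_labor = 53 and 6·y_water + 6·y_labor = 78.
This yields shadow prices y_water = 4, y_labor = 9.
Δz = y_labor·Δb = 9 × (-4) = -36, so new z* = 3422 − 36 = 3386.

3386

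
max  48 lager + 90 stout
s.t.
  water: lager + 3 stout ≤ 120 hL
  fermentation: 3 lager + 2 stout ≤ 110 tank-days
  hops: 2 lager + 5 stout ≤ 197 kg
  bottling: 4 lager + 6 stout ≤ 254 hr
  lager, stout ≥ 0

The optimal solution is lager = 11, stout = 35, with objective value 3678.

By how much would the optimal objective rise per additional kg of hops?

At the optimum: water uses 116 of 120 (slack = 4); fermentation uses 103 of 110 (slack = 7); hops uses 197 of 197 (binding); bottling uses 254 of 254 (binding).
Since water, fermentation are not tight, their duals are 0.
From A_Bᵀ y = c: 2·y_hops + 4·y_bottling = 48; 5·y_hops + 6·y_bottling = 90.
This yields shadow prices y_hops = 9, y_bottling = 7.5.
Shadow price of hops = 9.

9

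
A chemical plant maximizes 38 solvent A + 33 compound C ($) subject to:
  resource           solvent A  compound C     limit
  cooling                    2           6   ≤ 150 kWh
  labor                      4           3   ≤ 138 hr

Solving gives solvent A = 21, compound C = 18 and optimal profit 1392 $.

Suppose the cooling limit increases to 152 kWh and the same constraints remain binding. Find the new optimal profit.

At the optimum: cooling uses 150 of 150 (binding); labor uses 138 of 138 (binding).
Dual feasibility on the basic columns requires 2·y_cooling + 4·y_labor = 38, 6·y_cooling + 3·y_labor = 33.
→ y_cooling = 1 and y_labor = 9.
Δz = y_cooling·Δb = 1 × (2) = 2, so new z* = 1392 + 2 = 1394.

1394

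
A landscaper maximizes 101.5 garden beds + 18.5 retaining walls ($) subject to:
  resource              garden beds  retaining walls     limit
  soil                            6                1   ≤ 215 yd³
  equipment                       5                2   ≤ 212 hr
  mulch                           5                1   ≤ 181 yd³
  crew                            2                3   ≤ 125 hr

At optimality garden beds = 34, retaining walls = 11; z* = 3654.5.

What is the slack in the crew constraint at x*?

crew used = 2·34 + 3·11 = 101; slack = 125 − 101 = 24.

24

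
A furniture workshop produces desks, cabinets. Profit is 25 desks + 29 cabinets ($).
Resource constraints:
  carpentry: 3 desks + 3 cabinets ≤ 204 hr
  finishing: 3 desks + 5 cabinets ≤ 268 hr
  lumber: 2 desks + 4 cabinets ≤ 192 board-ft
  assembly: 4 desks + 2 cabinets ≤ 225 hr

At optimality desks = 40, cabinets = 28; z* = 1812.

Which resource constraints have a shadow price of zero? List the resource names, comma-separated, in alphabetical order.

assembly, finishing

carpentry: 204/204 (binding)
finishing: 260/268 (slack 8)
lumber: 192/192 (binding)
assembly: 216/225 (slack 9)
By complementary slackness, a constraint with positive slack has shadow price 0 → assembly, finishing.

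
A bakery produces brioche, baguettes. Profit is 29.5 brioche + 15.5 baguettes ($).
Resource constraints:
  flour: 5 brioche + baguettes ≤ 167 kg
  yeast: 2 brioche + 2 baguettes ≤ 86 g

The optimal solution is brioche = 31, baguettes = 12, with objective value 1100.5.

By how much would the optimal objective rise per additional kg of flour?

3.5

Check each constraint at x*: flour 167/167 (tight); yeast 86/86 (tight).
The binding rows give the dual system: 5·y_flour + 2·y_yeast = 29.5 and 1·y_flour + 2·y_yeast = 15.5.
This yields shadow prices y_flour = 3.5, y_yeast = 6.
Shadow price of flour = 3.5.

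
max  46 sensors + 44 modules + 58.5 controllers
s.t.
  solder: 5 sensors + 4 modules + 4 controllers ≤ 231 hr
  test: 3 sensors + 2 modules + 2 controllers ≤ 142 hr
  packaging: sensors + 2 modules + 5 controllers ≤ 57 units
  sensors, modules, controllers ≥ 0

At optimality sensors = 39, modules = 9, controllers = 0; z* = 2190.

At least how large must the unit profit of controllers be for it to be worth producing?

At the optimum: solder uses 231 of 231 (binding); test uses 135 of 142 (slack = 7); packaging uses 57 of 57 (binding).
Slack constraints have shadow price 0 (complementary slackness).
From A_Bᵀ y = c: 5·y_solder + 1·y_packaging = 46; 4·y_solder + 2·y_packaging = 44.
This yields shadow prices y_solder = 8, y_packaging = 6.
controllers enters the basis when its profit ≥ yᵀa₃ = 8·4 + 6·5 = 62.

62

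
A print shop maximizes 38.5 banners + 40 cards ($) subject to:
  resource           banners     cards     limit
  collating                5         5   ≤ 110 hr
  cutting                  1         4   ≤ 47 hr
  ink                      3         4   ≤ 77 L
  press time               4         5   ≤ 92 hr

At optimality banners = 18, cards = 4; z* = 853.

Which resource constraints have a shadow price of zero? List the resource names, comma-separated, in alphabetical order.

cutting, ink

collating: 110/110 (binding)
cutting: 34/47 (slack 13)
ink: 70/77 (slack 7)
press time: 92/92 (binding)
By complementary slackness, a constraint with positive slack has shadow price 0 → cutting, ink.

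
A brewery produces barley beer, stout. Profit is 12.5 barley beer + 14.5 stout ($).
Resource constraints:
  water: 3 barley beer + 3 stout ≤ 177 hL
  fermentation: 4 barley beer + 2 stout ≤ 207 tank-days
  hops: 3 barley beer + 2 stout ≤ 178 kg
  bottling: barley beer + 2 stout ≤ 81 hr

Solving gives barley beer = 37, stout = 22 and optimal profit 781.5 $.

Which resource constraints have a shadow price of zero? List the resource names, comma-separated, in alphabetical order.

water: 177/177 (binding)
fermentation: 192/207 (slack 15)
hops: 155/178 (slack 23)
bottling: 81/81 (binding)
By complementary slackness, a constraint with positive slack has shadow price 0 → fermentation, hops.

fermentation, hops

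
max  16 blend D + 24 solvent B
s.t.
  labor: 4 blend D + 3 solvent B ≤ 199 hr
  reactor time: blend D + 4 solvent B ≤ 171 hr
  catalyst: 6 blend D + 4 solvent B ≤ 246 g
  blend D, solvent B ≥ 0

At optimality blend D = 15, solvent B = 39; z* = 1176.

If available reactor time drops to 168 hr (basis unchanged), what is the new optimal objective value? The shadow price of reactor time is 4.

Δb = -3, so new z* = 1176 + (4)·(-3) = 1176 − 12 = 1164.

1164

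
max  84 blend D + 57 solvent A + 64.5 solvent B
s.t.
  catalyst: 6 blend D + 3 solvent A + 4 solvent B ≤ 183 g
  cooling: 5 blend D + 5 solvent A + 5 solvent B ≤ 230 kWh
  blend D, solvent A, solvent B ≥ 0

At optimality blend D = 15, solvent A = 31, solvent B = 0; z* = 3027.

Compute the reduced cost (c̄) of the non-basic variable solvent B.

At the optimum: catalyst uses 183 of 183 (binding); cooling uses 230 of 230 (binding).
The binding rows give the dual system: 6·y_catalyst + 5·y_cooling = 84 and 3·y_catalyst + 5·y_cooling = 57.
This yields shadow prices y_catalyst = 9, y_cooling = 6.
Reduced cost of solvent B: c₃ − yᵀa₃ = 64.5 − (9·4 + 6·5) = 64.5 − 66 = -1.5.

-1.5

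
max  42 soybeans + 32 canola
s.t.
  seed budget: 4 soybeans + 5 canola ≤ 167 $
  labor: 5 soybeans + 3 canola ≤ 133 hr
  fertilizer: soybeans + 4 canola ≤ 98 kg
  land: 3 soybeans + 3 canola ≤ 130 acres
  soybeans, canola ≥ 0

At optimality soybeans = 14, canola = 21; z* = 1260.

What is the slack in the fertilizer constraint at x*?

fertilizer used = 1·14 + 4·21 = 98; slack = 98 − 98 = 0.

0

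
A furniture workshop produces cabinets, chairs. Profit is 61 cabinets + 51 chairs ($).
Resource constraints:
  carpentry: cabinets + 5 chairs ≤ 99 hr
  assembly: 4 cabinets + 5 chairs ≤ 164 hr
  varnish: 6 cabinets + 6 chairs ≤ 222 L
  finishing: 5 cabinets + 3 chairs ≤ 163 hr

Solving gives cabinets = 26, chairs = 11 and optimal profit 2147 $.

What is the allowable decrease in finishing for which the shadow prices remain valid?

Binding constraints: varnish, finishing. The basis is B = [[6,6],[5,3]] with det -12.
Per unit decrease in finishing, x* moves by d = (-0.5, 0.5).
The basis stays optimal until carpentry becomes binding; allowable decrease = 9 hr.

9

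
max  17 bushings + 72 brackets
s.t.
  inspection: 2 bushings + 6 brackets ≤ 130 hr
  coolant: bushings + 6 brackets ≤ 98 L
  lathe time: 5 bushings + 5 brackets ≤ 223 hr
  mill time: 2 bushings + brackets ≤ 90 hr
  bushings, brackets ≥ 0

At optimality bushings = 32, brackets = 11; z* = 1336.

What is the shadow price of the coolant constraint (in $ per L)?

Check each constraint at x*: inspection 130/130 (tight); coolant 98/98 (tight); lathe time 215/223 (slack 8); mill time 75/90 (slack 15).
Since lathe time, mill time are not tight, their duals are 0.
Dual feasibility on the basic columns requires 2·y_inspection + 1·y_coolant = 17, 6·y_inspection + 6·y_coolant = 72.
→ y_inspection = 5 and y_coolant = 7.
Shadow price of coolant = 7.

7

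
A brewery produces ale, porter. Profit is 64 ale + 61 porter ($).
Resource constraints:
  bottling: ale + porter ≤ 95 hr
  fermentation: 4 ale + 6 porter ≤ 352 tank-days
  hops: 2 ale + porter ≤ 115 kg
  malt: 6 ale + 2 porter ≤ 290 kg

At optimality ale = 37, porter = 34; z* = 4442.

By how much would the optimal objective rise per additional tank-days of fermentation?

Check each constraint at x*: bottling 71/95 (slack 24); fermentation 352/352 (tight); hops 108/115 (slack 7); malt 290/290 (tight).
Slack constraints have shadow price 0 (complementary slackness).
From A_Bᵀ y = c: 4·y_fermentation + 6·y_malt = 64; 6·y_fermentation + 2·y_malt = 61.
Solving: y_fermentation = 8.5, y_malt = 5.
Shadow price of fermentation = 8.5.

8.5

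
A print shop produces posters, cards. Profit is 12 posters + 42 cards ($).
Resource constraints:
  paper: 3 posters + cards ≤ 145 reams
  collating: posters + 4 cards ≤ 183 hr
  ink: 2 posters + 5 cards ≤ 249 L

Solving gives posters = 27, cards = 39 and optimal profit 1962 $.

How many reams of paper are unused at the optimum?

paper used = 3·27 + 1·39 = 120; slack = 145 − 120 = 25.

25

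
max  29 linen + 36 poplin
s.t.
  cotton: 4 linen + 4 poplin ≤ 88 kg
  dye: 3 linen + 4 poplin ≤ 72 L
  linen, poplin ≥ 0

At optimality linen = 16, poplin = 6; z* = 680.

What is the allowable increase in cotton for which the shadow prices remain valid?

8

Binding constraints: cotton, dye. The basis is B = [[4,4],[3,4]] with det 4.
Per unit increase in cotton, x* moves by d = (1, -0.75).
The basis stays optimal until poplin reaches 0; allowable increase = 8 kg.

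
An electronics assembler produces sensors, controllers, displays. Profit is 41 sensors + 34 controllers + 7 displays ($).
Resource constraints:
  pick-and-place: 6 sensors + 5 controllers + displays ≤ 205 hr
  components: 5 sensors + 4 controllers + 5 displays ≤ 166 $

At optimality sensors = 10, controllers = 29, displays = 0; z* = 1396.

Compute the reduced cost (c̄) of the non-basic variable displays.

Both pick-and-place and components are binding at x*.
The binding rows give the dual system: 6·y_pick-and-place + 5·y_components = 41 and 5·y_pick-and-place + 4·y_components = 34.
→ y_pick-and-place = 6 and y_components = 1.
Reduced cost of displays: c₃ − yᵀa₃ = 7 − (6·1 + 1·5) = 7 − 11 = -4.

-4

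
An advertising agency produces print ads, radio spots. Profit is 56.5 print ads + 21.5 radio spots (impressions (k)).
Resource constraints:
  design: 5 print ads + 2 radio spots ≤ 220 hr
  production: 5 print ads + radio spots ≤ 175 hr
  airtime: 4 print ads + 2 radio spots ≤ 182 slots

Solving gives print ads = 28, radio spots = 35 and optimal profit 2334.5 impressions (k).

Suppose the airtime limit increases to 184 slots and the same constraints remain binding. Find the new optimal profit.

At the optimum: design uses 210 of 220 (slack = 10); production uses 175 of 175 (binding); airtime uses 182 of 182 (binding).
By complementary slackness, y = 0 for the non-binding constraint.
The binding rows give the dual system: 5·y_production + 4·y_airtime = 56.5 and 1·y_production + 2·y_airtime = 21.5.
This yields shadow prices y_production = 4.5, y_airtime = 8.5.
Δz = y_airtime·Δb = 8.5 × (2) = 17, so new z* = 2334.5 + 17 = 2351.5.

2351.5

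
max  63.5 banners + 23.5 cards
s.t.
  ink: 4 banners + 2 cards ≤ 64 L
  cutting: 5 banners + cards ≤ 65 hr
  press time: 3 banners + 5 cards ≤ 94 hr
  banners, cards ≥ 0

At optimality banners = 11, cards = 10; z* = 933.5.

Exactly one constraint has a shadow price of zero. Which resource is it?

ink: 64/64 (binding)
cutting: 65/65 (binding)
press time: 83/94 (slack 11)
By complementary slackness, a constraint with positive slack has shadow price 0 → press time.

press time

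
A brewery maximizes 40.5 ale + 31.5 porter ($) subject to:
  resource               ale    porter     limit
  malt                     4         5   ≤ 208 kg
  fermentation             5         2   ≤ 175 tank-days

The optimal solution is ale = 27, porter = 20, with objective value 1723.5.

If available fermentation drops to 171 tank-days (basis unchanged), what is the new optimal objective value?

Both malt and fermentation are binding at x*.
Dual feasibility on the basic columns requires 4·y_malt + 5·y_fermentation = 40.5, 5·y_malt + 2·y_fermentation = 31.5.
Solving: y_malt = 4.5, y_fermentation = 4.5.
Δz = y_fermentation·Δb = 4.5 × (-4) = -18, so new z* = 1723.5 − 18 = 1705.5.

1705.5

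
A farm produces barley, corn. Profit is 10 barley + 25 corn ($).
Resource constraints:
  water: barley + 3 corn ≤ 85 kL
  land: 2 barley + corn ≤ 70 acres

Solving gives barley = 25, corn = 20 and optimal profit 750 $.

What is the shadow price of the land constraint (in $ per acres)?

At the optimum: water uses 85 of 85 (binding); land uses 70 of 70 (binding).
Dual feasibility on the basic columns requires 1·y_water + 2·y_land = 10, 3·y_water + 1·y_land = 25.
→ y_water = 8 and y_land = 1.
Shadow price of land = 1.

1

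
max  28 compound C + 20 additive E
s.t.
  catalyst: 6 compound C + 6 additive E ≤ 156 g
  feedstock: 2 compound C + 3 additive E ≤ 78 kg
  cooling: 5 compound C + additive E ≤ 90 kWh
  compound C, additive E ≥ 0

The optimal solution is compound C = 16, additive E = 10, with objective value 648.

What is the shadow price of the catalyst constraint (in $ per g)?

Check each constraint at x*: catalyst 156/156 (tight); feedstock 62/78 (slack 16); cooling 90/90 (tight).
Slack constraints have shadow price 0 (complementary slackness).
Dual feasibility on the basic columns requires 6·y_catalyst + 5·y_cooling = 28, 6·y_catalyst + 1·y_cooling = 20.
This yields shadow prices y_catalyst = 3, y_cooling = 2.
Shadow price of catalyst = 3.

3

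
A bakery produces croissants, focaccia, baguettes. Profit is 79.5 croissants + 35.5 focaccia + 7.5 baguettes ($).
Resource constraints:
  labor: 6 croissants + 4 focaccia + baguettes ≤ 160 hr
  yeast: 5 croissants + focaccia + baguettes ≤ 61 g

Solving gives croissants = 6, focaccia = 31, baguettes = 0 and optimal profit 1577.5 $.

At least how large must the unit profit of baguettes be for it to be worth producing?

14.5

Check each constraint at x*: labor 160/160 (tight); yeast 61/61 (tight).
The binding rows give the dual system: 6·y_labor + 5·y_yeast = 79.5 and 4·y_labor + 1·y_yeast = 35.5.
→ y_labor = 7 and y_yeast = 7.5.
baguettes enters the basis when its profit ≥ yᵀa₃ = 7·1 + 7.5·1 = 14.5.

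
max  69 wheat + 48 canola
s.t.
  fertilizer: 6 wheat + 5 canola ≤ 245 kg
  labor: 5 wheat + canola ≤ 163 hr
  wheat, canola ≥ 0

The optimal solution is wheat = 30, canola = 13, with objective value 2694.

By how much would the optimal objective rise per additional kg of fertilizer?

9

Both fertilizer and labor are binding at x*.
The binding rows give the dual system: 6·y_fertilizer + 5·y_labor = 69 and 5·y_fertilizer + 1·y_labor = 48.
Solving: y_fertilizer = 9, y_labor = 3.
Shadow price of fertilizer = 9.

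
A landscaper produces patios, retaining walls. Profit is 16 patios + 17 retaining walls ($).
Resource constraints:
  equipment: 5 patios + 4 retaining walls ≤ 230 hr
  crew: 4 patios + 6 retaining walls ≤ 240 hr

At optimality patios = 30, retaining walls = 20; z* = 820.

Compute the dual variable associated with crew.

Check each constraint at x*: equipment 230/230 (tight); crew 240/240 (tight).
From A_Bᵀ y = c: 5·y_equipment + 4·y_crew = 16; 4·y_equipment + 6·y_crew = 17.
→ y_equipment = 2 and y_crew = 1.5.
Shadow price of crew = 1.5.

1.5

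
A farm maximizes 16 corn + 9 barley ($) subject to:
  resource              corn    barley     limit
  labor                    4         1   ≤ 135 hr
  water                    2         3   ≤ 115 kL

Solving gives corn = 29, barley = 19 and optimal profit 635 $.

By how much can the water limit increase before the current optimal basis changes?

290

Binding constraints: labor, water. The basis is B = [[4,1],[2,3]] with det 10.
Per unit increase in water, x* moves by d = (-0.1, 0.4).
The basis stays optimal until corn reaches 0; allowable increase = 290 kL.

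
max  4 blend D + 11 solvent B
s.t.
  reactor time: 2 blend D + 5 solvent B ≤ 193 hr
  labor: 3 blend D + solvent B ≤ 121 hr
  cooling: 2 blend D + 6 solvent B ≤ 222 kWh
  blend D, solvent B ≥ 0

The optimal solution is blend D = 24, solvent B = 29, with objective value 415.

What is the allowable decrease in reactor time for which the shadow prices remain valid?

Binding constraints: reactor time, cooling. The basis is B = [[2,5],[2,6]] with det 2.
Per unit decrease in reactor time, x* moves by d = (-3, 1).
The basis stays optimal until blend D reaches 0; allowable decrease = 8 hr.

8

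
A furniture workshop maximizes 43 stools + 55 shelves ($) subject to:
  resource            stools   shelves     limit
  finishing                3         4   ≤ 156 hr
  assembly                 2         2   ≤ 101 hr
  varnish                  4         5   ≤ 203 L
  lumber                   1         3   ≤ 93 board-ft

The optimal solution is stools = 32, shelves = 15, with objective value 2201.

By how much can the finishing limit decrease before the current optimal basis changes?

3.5

Binding constraints: finishing, varnish. The basis is B = [[3,4],[4,5]] with det -1.
Per unit decrease in finishing, x* moves by d = (5, -4).
The basis stays optimal until assembly becomes binding; allowable decrease = 3.5 hr.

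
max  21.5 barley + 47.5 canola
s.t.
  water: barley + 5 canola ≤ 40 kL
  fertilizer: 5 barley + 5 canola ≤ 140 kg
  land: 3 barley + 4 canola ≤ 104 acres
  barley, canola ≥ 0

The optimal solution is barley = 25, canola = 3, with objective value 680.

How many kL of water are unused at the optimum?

water used = 1·25 + 5·3 = 40; slack = 40 − 40 = 0.

0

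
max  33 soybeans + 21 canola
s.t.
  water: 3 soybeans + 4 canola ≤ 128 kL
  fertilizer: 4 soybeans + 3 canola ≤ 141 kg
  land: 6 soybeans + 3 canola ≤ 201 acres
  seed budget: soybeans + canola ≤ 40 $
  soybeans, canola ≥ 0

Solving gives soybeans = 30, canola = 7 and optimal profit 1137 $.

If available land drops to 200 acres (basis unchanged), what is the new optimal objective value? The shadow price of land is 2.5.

1134.5

Δb = -1, so new z* = 1137 + (2.5)·(-1) = 1137 − 2.5 = 1134.5.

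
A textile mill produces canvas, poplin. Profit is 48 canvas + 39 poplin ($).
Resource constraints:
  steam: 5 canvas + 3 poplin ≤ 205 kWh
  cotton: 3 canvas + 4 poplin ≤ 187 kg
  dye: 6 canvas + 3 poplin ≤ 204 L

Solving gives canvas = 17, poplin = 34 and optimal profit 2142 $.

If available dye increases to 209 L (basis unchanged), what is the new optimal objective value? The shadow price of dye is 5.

2167

Δb = 5, so new z* = 2142 + (5)·(5) = 2142 + 25 = 2167.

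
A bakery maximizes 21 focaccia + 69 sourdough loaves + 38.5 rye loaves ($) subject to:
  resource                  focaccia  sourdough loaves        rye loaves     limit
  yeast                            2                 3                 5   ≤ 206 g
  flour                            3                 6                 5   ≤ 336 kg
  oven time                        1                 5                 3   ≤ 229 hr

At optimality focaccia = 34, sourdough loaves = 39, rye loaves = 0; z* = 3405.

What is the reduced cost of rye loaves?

Binding: flour and oven time. Non-binding: yeast (21 unused).
Since yeast is not tight, its dual is 0.
Dual feasibility on the basic columns requires 3·y_flour + 1·y_oven time = 21, 6·y_flour + 5·y_oven time = 69.
Solving: y_flour = 4, y_oven time = 9.
Reduced cost of rye loaves: c₃ − yᵀa₃ = 38.5 − (4·5 + 9·3) = 38.5 − 47 = -8.5.

-8.5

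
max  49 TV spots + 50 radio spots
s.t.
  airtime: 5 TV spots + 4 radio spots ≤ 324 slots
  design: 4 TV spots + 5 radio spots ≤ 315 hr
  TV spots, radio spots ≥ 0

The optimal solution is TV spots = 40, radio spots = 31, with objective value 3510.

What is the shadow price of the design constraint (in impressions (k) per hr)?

Check each constraint at x*: airtime 324/324 (tight); design 315/315 (tight).
From A_Bᵀ y = c: 5·y_airtime + 4·y_design = 49; 4·y_airtime + 5·y_design = 50.
→ y_airtime = 5 and y_design = 6.
Shadow price of design = 6.

6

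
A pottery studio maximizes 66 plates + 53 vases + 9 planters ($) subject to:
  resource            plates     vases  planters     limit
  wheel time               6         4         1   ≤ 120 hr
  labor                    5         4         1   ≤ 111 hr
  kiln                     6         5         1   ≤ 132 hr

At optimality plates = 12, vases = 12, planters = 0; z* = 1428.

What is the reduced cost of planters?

-2

Check each constraint at x*: wheel time 120/120 (tight); labor 108/111 (slack 3); kiln 132/132 (tight).
Slack constraints have shadow price 0 (complementary slackness).
Dual feasibility on the basic columns requires 6·y_wheel time + 6·y_kiln = 66, 4·y_wheel time + 5·y_kiln = 53.
This yields shadow prices y_wheel time = 2, y_kiln = 9.
Reduced cost of planters: c₃ − yᵀa₃ = 9 − (2·1 + 9·1) = 9 − 11 = -2.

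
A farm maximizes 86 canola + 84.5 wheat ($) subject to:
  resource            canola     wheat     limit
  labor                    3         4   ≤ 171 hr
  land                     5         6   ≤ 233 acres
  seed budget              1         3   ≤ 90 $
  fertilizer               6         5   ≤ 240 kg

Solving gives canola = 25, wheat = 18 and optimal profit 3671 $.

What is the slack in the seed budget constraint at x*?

11

seed budget used = 1·25 + 3·18 = 79; slack = 90 − 79 = 11.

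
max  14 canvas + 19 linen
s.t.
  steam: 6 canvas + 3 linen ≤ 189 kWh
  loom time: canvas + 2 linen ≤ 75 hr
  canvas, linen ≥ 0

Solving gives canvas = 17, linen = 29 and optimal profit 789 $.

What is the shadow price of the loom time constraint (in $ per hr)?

8

Both steam and loom time are binding at x*.
Dual feasibility on the basic columns requires 6·y_steam + 1·y_loom time = 14, 3·y_steam + 2·y_loom time = 19.
→ y_steam = 1 and y_loom time = 8.
Shadow price of loom time = 8.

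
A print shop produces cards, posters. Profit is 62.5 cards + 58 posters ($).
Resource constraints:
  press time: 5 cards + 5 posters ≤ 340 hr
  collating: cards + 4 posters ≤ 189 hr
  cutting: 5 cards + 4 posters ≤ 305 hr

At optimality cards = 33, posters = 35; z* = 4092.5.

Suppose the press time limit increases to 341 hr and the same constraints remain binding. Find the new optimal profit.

4100.5

At the optimum: press time uses 340 of 340 (binding); collating uses 173 of 189 (slack = 16); cutting uses 305 of 305 (binding).
Since collating is not tight, its dual is 0.
Dual feasibility on the basic columns requires 5·y_press time + 5·y_cutting = 62.5, 5·y_press time + 4·y_cutting = 58.
Solving: y_press time = 8, y_cutting = 4.5.
Δz = y_press time·Δb = 8 × (1) = 8, so new z* = 4092.5 + 8 = 4100.5.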